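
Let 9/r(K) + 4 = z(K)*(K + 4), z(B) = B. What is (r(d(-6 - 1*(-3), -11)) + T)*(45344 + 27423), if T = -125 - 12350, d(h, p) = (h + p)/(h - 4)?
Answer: -7261491697/8 ≈ -9.0769e+8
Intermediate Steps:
d(h, p) = (h + p)/(-4 + h)
r(K) = 9/(-4 + K*(4 + K)) (r(K) = 9/(-4 + K*(K + 4)) = 9/(-4 + K*(4 + K)))
T = -12475
(r(d(-6 - 1*(-3), -11)) + T)*(45344 + 27423) = (9/(-4 + (((-6 - 1*(-3)) - 11)/(-4 + (-6 - 1*(-3))))**2 + 4*(((-6 - 1*(-3)) - 11)/(-4 + (-6 - 1*(-3))))) - 12475)*(45344 + 27423) = (9/(-4 + (((-6 + 3) - 11)/(-4 + (-6 + 3)))**2 + 4*(((-6 + 3) - 11)/(-4 + (-6 + 3)))) - 12475)*72767 = (9/(-4 + ((-3 - 11)/(-4 - 3))**2 + 4*((-3 - 11)/(-4 - 3))) - 12475)*72767 = (9/(-4 + (-14/(-7))**2 + 4*(-14/(-7))) - 12475)*72767 = (9/(-4 + (-1/7*(-14))**2 + 4*(-1/7*(-14))) - 12475)*72767 = (9/(-4 + 2**2 + 4*2) - 12475)*72767 = (9/(-4 + 4 + 8) - 12475)*72767 = (9/8 - 12475)*72767 = -99791/8*72767 = -7261491697/8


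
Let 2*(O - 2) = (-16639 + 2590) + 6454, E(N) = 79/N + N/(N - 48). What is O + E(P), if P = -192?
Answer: -3643307/960 ≈ -3795.1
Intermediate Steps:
E(N) = 79/N + N/(-48 + N)
O = -7591/2 (O = 2 + ((-16639 + 2590) + 6454)/2 = 2 + (-14049 + 6454)/2 = 2 + (1/2)*(-7595) = 2 - 7595/2 = -7591/2 ≈ -3795.5)
O + E(P) = -7591/2 + (-3792 + (-192)**2 + 79*(-192))/((-192)*(-48 - 192)) = -7591/2 - 1/192*(-3792 + 36864 - 15168)/(-240) = -7591/2 - 1/192*(-1/240)*17904 = -7591/2 + 373/960 = -3643307/960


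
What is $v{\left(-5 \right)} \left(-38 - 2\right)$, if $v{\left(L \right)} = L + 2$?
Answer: $120$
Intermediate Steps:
$v{\left(L \right)} = 2 + L$
$v{\left(-5 \right)} \left(-38 - 2\right) = \left(2 - 5\right) \left(-38 - 2\right) = - 3 \left(-38 + \left(-17 + 15\right)\right) = - 3 \left(-38 - 2\right) = \left(-3\right) \left(-40\right) = 120$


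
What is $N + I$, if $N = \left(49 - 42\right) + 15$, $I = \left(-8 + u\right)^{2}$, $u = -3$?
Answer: $143$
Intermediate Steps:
$I = 121$ ($I = \left(-8 - 3\right)^{2} = \left(-11\right)^{2} = 121$)
$N = 22$ ($N = 7 + 15 = 22$)
$N + I = 22 + 121 = 143$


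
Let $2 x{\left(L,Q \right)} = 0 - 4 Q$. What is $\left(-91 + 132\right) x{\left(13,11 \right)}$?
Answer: $-902$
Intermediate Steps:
$x{\left(L,Q \right)} = - 2 Q$ ($x{\left(L,Q \right)} = \frac{0 - 4 Q}{2} = \frac{\left(-4\right) Q}{2} = - 2 Q$)
$\left(-91 + 132\right) x{\left(13,11 \right)} = \left(-91 + 132\right) \left(\left(-2\right) 11\right) = 41 \left(-22\right) = -902$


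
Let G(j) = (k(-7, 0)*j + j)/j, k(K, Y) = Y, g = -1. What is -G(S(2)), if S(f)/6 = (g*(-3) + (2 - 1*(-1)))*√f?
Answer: -1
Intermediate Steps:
S(f) = 36*√f (S(f) = 6*((-1*(-3) + (2 - 1*(-1)))*√f) = 6*((3 + (2 + 1))*√f) = 6*((3 + 3)*√f) = 6*(6*√f) = 36*√f)
G(j) = 1 (G(j) = (0*j + j)/j = (0 + j)/j = j/j = 1)
-G(S(2)) = -1*1 = -1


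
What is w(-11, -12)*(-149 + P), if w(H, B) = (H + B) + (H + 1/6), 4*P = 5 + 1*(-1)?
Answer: 15022/3 ≈ 5007.3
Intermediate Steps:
P = 1 (P = (5 + 1*(-1))/4 = (5 - 1)/4 = (¼)*4 = 1)
w(H, B) = ⅙ + B + 2*H (w(H, B) = (B + H) + (H + ⅙) = (B + H) + (⅙ + H) = ⅙ + B + 2*H)
w(-11, -12)*(-149 + P) = (⅙ - 12 + 2*(-11))*(-149 + 1) = (⅙ - 12 - 22)*(-148) = -203/6*(-148) = 15022/3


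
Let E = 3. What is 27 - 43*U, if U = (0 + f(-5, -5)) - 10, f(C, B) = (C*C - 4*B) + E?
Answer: -1607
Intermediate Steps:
f(C, B) = 3 + C**2 - 4*B (f(C, B) = (C*C - 4*B) + 3 = (C**2 - 4*B) + 3 = 3 + C**2 - 4*B)
U = 38 (U = (0 + (3 + (-5)**2 - 4*(-5))) - 10 = (0 + (3 + 25 + 20)) - 10 = (0 + 48) - 10 = 48 - 10 = 38)
27 - 43*U = 27 - 43*38 = 27 - 1634 = -1607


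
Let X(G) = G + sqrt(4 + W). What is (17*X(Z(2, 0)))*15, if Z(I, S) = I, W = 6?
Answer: 510 + 255*sqrt(10) ≈ 1316.4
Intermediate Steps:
X(G) = G + sqrt(10) (X(G) = G + sqrt(4 + 6) = G + sqrt(10))
(17*X(Z(2, 0)))*15 = (17*(2 + sqrt(10)))*15 = (34 + 17*sqrt(10))*15 = 510 + 255*sqrt(10)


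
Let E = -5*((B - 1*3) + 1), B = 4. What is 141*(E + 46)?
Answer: 5076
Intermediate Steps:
E = -10 (E = -5*((4 - 1*3) + 1) = -5*((4 - 3) + 1) = -5*(1 + 1) = -5*2 = -10)
141*(E + 46) = 141*(-10 + 46) = 141*36 = 5076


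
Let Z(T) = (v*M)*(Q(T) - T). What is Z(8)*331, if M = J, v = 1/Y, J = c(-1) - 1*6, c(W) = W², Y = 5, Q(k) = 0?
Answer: 2648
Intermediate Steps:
J = -5 (J = (-1)² - 1*6 = 1 - 6 = -5)
v = ⅕ (v = 1/5 = ⅕ ≈ 0.20000)
M = -5
Z(T) = T (Z(T) = ((⅕)*(-5))*(0 - T) = -(-1)*T = T)
Z(8)*331 = 8*331 = 2648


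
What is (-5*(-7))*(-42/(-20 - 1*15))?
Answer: 42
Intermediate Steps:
(-5*(-7))*(-42/(-20 - 1*15)) = 35*(-42/(-20 - 15)) = 35*(-42/(-35)) = 35*(-42*(-1/35)) = 35*(6/5) = 42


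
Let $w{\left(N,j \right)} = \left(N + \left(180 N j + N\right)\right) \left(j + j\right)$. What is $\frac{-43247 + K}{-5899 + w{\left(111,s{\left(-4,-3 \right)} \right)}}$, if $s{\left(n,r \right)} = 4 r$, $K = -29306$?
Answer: $- \frac{72553}{5743013} \approx -0.012633$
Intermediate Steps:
$w{\left(N,j \right)} = 2 j \left(2 N + 180 N j\right)$ ($w{\left(N,j \right)} = \left(N + \left(180 N j + N\right)\right) 2 j = \left(N + \left(N + 180 N j\right)\right) 2 j = \left(2 N + 180 N j\right) 2 j = 2 j \left(2 N + 180 N j\right)$)
$\frac{-43247 + K}{-5899 + w{\left(111,s{\left(-4,-3 \right)} \right)}} = \frac{-43247 - 29306}{-5899 + 4 \cdot 111 \cdot 4 \left(-3\right) \left(1 + 90 \cdot 4 \left(-3\right)\right)} = - \frac{72553}{-5899 + 4 \cdot 111 \left(-12\right) \left(1 + 90 \left(-12\right)\right)} = - \frac{72553}{-5899 + 4 \cdot 111 \left(-12\right) \left(1 - 1080\right)} = - \frac{72553}{-5899 + 4 \cdot 111 \left(-12\right) \left(-1079\right)} = - \frac{72553}{-5899 + 5748912} = - \frac{72553}{5743013}$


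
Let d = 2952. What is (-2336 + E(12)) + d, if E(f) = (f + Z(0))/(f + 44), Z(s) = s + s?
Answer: 8627/14 ≈ 616.21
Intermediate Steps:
Z(s) = 2*s
E(f) = f/(44 + f) (E(f) = (f + 2*0)/(f + 44) = (f + 0)/(44 + f) = f/(44 + f))
(-2336 + E(12)) + d = (-2336 + 12/(44 + 12)) + 2952 = (-2336 + 12/56) + 2952 = (-2336 + 12*(1/56)) + 2952 = (-2336 + 3/14) + 2952 = -32701/14 + 2952 = 8627/14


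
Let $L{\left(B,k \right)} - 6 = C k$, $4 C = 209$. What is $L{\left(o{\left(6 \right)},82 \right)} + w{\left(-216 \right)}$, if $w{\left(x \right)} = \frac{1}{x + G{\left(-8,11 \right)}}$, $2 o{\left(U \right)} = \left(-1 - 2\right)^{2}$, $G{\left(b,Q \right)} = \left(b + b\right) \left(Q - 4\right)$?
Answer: $\frac{1407283}{328} \approx 4290.5$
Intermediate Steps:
$C = \frac{209}{4}$ ($C = \frac{1}{4} \cdot 209 = \frac{209}{4} \approx 52.25$)
$G{\left(b,Q \right)} = 2 b \left(-4 + Q\right)$
$o{\left(U \right)} = \frac{9}{2}$ ($o{\left(U \right)} = \frac{\left(-1 - 2\right)^{2}}{2} = \frac{\left(-3\right)^{2}}{2} = \frac{1}{2} \cdot 9 = \frac{9}{2}$)
$L{\left(B,k \right)} = 6 + \frac{209 k}{4}$
$w{\left(x \right)} = \frac{1}{-112 + x}$ ($w{\left(x \right)} = \frac{1}{x + 2 \left(-8\right) \left(-4 + 11\right)} = \frac{1}{x + 2 \left(-8\right) 7} = \frac{1}{x - 112} = \frac{1}{-112 + x}$)
$L{\left(o{\left(6 \right)},82 \right)} + w{\left(-216 \right)} = \left(6 + \frac{209}{4} \cdot 82\right) + \frac{1}{-112 - 216} = \left(6 + \frac{8569}{2}\right) + \frac{1}{-328} = \frac{8581}{2} - \frac{1}{328} = \frac{1407283}{328}$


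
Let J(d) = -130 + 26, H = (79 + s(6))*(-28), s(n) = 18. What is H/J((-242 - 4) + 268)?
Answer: 679/26 ≈ 26.115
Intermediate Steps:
H = -2716 (H = (79 + 18)*(-28) = 97*(-28) = -2716)
J(d) = -104
H/J((-242 - 4) + 268) = -2716/(-104) = -2716*(-1/104) = 679/26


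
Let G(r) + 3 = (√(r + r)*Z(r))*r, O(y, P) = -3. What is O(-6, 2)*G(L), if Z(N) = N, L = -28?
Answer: 9 - 4704*I*√14 ≈ 9.0 - 17601.0*I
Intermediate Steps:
G(r) = -3 + √2*r^(5/2) (G(r) = -3 + (√(r + r)*r)*r = -3 + (√(2*r)*r)*r = -3 + ((√2*√r)*r)*r = -3 + (√2*r^(3/2))*r = -3 + √2*r^(5/2))
O(-6, 2)*G(L) = -3*(-3 + √2*(-28)^(5/2)) = -3*(-3 + √2*(1568*I*√7)) = -3*(-3 + 1568*I*√14) = 9 - 4704*I*√14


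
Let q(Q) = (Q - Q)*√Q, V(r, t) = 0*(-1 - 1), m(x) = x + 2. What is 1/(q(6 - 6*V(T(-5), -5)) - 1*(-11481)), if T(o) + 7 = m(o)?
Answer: 1/11481 ≈ 8.7100e-5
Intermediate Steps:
m(x) = 2 + x
T(o) = -5 + o (T(o) = -7 + (2 + o) = -5 + o)
V(r, t) = 0 (V(r, t) = 0*(-2) = 0)
q(Q) = 0 (q(Q) = 0*√Q = 0)
1/(q(6 - 6*V(T(-5), -5)) - 1*(-11481)) = 1/(0 - 1*(-11481)) = 1/(0 + 11481) = 1/11481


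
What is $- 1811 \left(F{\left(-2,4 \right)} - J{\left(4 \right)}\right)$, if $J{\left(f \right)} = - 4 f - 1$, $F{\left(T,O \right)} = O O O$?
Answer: $-146691$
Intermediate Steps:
$F{\left(T,O \right)} = O^{3}$ ($F{\left(T,O \right)} = O^{2} O = O^{3}$)
$J{\left(f \right)} = -1 - 4 f$
$- 1811 \left(F{\left(-2,4 \right)} - J{\left(4 \right)}\right) = - 1811 \left(4^{3} - \left(-1 - 16\right)\right) = - 1811 \left(64 - \left(-1 - 16\right)\right) = - 1811 \left(64 - -17\right) = - 1811 \left(64 + 17\right) = \left(-1811\right) 81 = -146691$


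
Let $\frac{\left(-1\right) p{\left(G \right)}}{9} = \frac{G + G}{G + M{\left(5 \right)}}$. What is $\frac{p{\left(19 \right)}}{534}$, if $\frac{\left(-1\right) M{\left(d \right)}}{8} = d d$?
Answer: $\frac{57}{16109} \approx 0.0035384$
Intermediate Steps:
$M{\left(d \right)} = - 8 d^{2}$ ($M{\left(d \right)} = - 8 d d = - 8 d^{2}$)
$p{\left(G \right)} = - \frac{18 G}{-200 + G}$ ($p{\left(G \right)} = - 9 \frac{G + G}{G - 8 \cdot 5^{2}} = - 9 \frac{2 G}{G - 200} = - 9 \frac{2 G}{-200 + G} = - \frac{18 G}{-200 + G}$)
$\frac{p{\left(19 \right)}}{534} = \frac{\left(-18\right) 19 \frac{1}{-200 + 19}}{534} = \left(-18\right) 19 \frac{1}{-181} \cdot \frac{1}{534} = \left(-18\right) 19 \left(- \frac{1}{181}\right) \frac{1}{534} = \frac{342}{181} \cdot \frac{1}{534} = \frac{57}{16109}$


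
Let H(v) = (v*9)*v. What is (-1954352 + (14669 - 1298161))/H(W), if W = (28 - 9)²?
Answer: -3237844/1172889 ≈ -2.7606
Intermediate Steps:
W = 361 (W = 19² = 361)
H(v) = 9*v² (H(v) = (9*v)*v = 9*v²)
(-1954352 + (14669 - 1298161))/H(W) = (-1954352 + (14669 - 1298161))/((9*361²)) = (-1954352 - 1283492)/((9*130321)) = -3237844/1172889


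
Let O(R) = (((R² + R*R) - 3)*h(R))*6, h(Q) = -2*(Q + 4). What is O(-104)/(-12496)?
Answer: -1622175/781 ≈ -2077.0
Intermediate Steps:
h(Q) = -8 - 2*Q (h(Q) = -2*(4 + Q) = -8 - 2*Q)
O(R) = 6*(-8 - 2*R)*(-3 + 2*R²) (O(R) = (((R² + R*R) - 3)*(-8 - 2*R))*6 = (((R² + R²) - 3)*(-8 - 2*R))*6 = ((2*R² - 3)*(-8 - 2*R))*6 = ((-3 + 2*R²)*(-8 - 2*R))*6 = ((-8 - 2*R)*(-3 + 2*R²))*6 = 6*(-8 - 2*R)*(-3 + 2*R²))
O(-104)/(-12496) = -12*(-3 + 2*(-104)²)*(4 - 104)/(-12496) = -12*(-3 + 2*10816)*(-100)*(-1/12496) = -12*(-3 + 21632)*(-100)*(-1/12496) = -12*21629*(-100)*(-1/12496) = 25954800*(-1/12496) = -1622175/781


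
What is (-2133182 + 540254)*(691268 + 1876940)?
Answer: -4090970433024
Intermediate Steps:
(-2133182 + 540254)*(691268 + 1876940) = -1592928*2568208 = -4090970433024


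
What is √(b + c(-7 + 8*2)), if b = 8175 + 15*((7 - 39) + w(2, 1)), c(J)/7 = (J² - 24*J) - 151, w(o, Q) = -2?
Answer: √5663 ≈ 75.253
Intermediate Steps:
c(J) = -1057 - 168*J + 7*J² (c(J) = 7*((J² - 24*J) - 151) = 7*(-151 + J² - 24*J) = -1057 - 168*J + 7*J²)
b = 7665 (b = 8175 + 15*((7 - 39) - 2) = 8175 + 15*(-32 - 2) = 8175 + 15*(-34) = 8175 - 510 = 7665)
√(b + c(-7 + 8*2)) = √(7665 + (-1057 - 168*(-7 + 8*2) + 7*(-7 + 8*2)²)) = √(7665 + (-1057 - 168*(-7 + 16) + 7*(-7 + 16)²)) = √(7665 + (-1057 - 168*9 + 7*9²)) = √(7665 + (-1057 - 1512 + 7*81)) = √(7665 + (-1057 - 1512 + 567)) = √(7665 - 2002) = √5663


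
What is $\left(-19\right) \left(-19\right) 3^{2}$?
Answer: $3249$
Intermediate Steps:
$\left(-19\right) \left(-19\right) 3^{2} = 361 \cdot 9 = 3249$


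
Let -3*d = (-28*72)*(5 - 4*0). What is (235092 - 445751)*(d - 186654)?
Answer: 38612530746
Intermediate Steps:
d = 3360 (d = -(-28*72)*(5 - 4*0)/3 = -(-672)*(5 + 0) = -(-672)*5 = -⅓*(-10080) = 3360)
(235092 - 445751)*(d - 186654) = (235092 - 445751)*(3360 - 186654) = -210659*(-183294) = 38612530746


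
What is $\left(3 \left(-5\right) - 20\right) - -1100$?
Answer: $1065$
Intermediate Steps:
$\left(3 \left(-5\right) - 20\right) - -1100 = \left(-15 - 20\right) + 1100 = -35 + 1100 = 1065$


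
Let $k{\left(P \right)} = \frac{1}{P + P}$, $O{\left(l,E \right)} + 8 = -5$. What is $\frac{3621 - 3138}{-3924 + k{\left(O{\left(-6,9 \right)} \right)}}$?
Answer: $- \frac{1794}{14575} \approx -0.12309$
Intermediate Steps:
$O{\left(l,E \right)} = -13$ ($O{\left(l,E \right)} = -8 - 5 = -13$)
$k{\left(P \right)} = \frac{1}{2 P}$
$\frac{3621 - 3138}{-3924 + k{\left(O{\left(-6,9 \right)} \right)}} = \frac{3621 - 3138}{-3924 + \frac{1}{2 \left(-13\right)}} = \frac{483}{-3924 + \frac{1}{2} \left(- \frac{1}{13}\right)} = \frac{483}{-3924 - \frac{1}{26}} = \frac{483}{- \frac{102025}{26}} = 483 \left(- \frac{26}{102025}\right) = - \frac{1794}{14575}$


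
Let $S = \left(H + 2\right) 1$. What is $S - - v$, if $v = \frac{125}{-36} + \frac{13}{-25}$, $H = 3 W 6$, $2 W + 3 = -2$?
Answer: $- \frac{42293}{900} \approx -46.992$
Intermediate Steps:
$W = - \frac{5}{2}$ ($W = - \frac{3}{2} + \frac{1}{2} \left(-2\right) = - \frac{3}{2} - 1 = - \frac{5}{2} \approx -2.5$)
$H = -45$ ($H = 3 \left(- \frac{5}{2}\right) 6 = \left(- \frac{15}{2}\right) 6 = -45$)
$S = -43$ ($S = \left(-45 + 2\right) 1 = \left(-43\right) 1 = -43$)
$v = - \frac{3593}{900}$ ($v = 125 \left(- \frac{1}{36}\right) + 13 \left(- \frac{1}{25}\right) = - \frac{125}{36} - \frac{13}{25} = - \frac{3593}{900} \approx -3.9922$)
$S - - v = -43 - \left(-1\right) \left(- \frac{3593}{900}\right) = -43 - \frac{3593}{900} = - \frac{42293}{900}$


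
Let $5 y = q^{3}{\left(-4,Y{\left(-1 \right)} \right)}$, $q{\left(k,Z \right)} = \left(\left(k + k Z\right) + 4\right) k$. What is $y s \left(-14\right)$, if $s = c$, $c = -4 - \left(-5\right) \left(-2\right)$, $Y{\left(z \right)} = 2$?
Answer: $\frac{6422528}{5} \approx 1.2845 \cdot 10^{6}$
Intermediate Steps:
$q{\left(k,Z \right)} = k \left(4 + k + Z k\right)$ ($q{\left(k,Z \right)} = \left(\left(k + Z k\right) + 4\right) k = \left(4 + k + Z k\right) k = k \left(4 + k + Z k\right)$)
$y = \frac{32768}{5}$ ($y = \frac{\left(- 4 \left(4 - 4 + 2 \left(-4\right)\right)\right)^{3}}{5} = \frac{\left(- 4 \left(4 - 4 - 8\right)\right)^{3}}{5} = \frac{\left(\left(-4\right) \left(-8\right)\right)^{3}}{5} = \frac{32^{3}}{5} = \frac{1}{5} \cdot 32768 = \frac{32768}{5} \approx 6553.6$)
$c = -14$ ($c = -4 - 10 = -14$)
$s = -14$
$y s \left(-14\right) = \frac{32768}{5} \left(-14\right) \left(-14\right) = \left(- \frac{458752}{5}\right) \left(-14\right) = \frac{6422528}{5}$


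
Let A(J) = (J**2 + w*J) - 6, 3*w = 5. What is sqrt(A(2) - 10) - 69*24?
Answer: -1656 + I*sqrt(78)/3 ≈ -1656.0 + 2.9439*I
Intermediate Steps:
w = 5/3 (w = (1/3)*5 = 5/3 ≈ 1.6667)
A(J) = -6 + J**2 + 5*J/3 (A(J) = (J**2 + 5*J/3) - 6 = -6 + J**2 + 5*J/3)
sqrt(A(2) - 10) - 69*24 = sqrt((-6 + 2**2 + (5/3)*2) - 10) - 69*24 = sqrt((-6 + 4 + 10/3) - 10) - 1656 = sqrt(4/3 - 10) - 1656 = sqrt(-26/3) - 1656 = I*sqrt(78)/3 - 1656 = -1656 + I*sqrt(78)/3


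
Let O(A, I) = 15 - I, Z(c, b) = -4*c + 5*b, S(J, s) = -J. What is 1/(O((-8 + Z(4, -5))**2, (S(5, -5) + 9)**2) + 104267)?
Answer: 1/104266 ≈ 9.5908e-6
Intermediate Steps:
1/(O((-8 + Z(4, -5))**2, (S(5, -5) + 9)**2) + 104267) = 1/((15 - (-1*5 + 9)**2) + 104267) = 1/((15 - (-5 + 9)**2) + 104267) = 1/((15 - 1*4**2) + 104267) = 1/((15 - 1*16) + 104267) = 1/((15 - 16) + 104267) = 1/(-1 + 104267) = 1/104266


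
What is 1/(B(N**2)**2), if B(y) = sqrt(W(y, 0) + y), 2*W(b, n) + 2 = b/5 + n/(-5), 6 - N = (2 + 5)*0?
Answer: 5/193 ≈ 0.025907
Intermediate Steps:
N = 6 (N = 6 - (2 + 5)*0 = 6 - 7*0 = 6 - 1*0 = 6 + 0 = 6)
W(b, n) = -1 - n/10 + b/10 (W(b, n) = -1 + (b/5 + n/(-5))/2 = -1 + (b*(1/5) + n*(-1/5))/2 = -1 + (b/5 - n/5)/2 = -1 + (-n/5 + b/5)/2 = -1 + (-n/10 + b/10) = -1 - n/10 + b/10)
B(y) = sqrt(-1 + 11*y/10) (B(y) = sqrt((-1 - 1/10*0 + y/10) + y) = sqrt((-1 + 0 + y/10) + y) = sqrt((-1 + y/10) + y) = sqrt(-1 + 11*y/10))
1/(B(N**2)**2) = 1/((sqrt(-100 + 110*6**2)/10)**2) = 1/((sqrt(-100 + 110*36)/10)**2) = 1/((sqrt(-100 + 3960)/10)**2) = 1/((sqrt(3860)/10)**2) = 1/(((2*sqrt(965))/10)**2) = 1/((sqrt(965)/5)**2) = 1/(193/5) = 5/193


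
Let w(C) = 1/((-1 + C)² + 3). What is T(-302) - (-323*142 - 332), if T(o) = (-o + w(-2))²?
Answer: 19793137/144 ≈ 1.3745e+5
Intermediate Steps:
w(C) = 1/(3 + (-1 + C)²)
T(o) = (1/12 - o)² (T(o) = (-o + 1/(3 + (-1 - 2)²))² = (-o + 1/(3 + (-3)²))² = (-o + 1/(3 + 9))² = (-o + 1/12)² = (1/12 - o)²)
T(-302) - (-323*142 - 332) = (-1 + 12*(-302))²/144 - (-323*142 - 332) = (-1 - 3624)²/144 - (-45866 - 332) = (1/144)*(-3625)² - 1*(-46198) = (1/144)*13140625 + 46198 = 13140625/144 + 46198 = 19793137/144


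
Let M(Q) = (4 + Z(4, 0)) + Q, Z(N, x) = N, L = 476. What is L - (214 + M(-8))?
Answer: 262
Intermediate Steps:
M(Q) = 8 + Q (M(Q) = (4 + 4) + Q = 8 + Q)
L - (214 + M(-8)) = 476 - (214 + (8 - 8)) = 476 - (214 + 0) = 476 - 1*214 = 476 - 214 = 262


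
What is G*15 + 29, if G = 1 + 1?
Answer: 59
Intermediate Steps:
G = 2
G*15 + 29 = 2*15 + 29 = 30 + 29 = 59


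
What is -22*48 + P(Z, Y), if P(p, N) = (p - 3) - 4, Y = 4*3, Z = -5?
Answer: -1068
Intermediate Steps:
Y = 12
P(p, N) = -7 + p (P(p, N) = (-3 + p) - 4 = -7 + p)
-22*48 + P(Z, Y) = -22*48 + (-7 - 5) = -1056 - 12 = -1068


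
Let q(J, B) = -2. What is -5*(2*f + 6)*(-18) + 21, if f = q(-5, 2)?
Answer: 201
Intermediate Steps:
f = -2
-5*(2*f + 6)*(-18) + 21 = -5*(2*(-2) + 6)*(-18) + 21 = -5*(-4 + 6)*(-18) + 21 = -5*2*(-18) + 21 = -10*(-18) + 21 = 180 + 21 = 201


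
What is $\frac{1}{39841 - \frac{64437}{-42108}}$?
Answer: $\frac{14036}{559229755} \approx 2.5099 \cdot 10^{-5}$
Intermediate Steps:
$\frac{1}{39841 - \frac{64437}{-42108}} = \frac{1}{39841 - - \frac{21479}{14036}} = \frac{1}{39841 + \frac{21479}{14036}} = \frac{1}{\frac{559229755}{14036}} = \frac{14036}{559229755}$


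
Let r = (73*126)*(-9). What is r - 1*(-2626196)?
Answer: 2543414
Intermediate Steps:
r = -82782 (r = 9198*(-9) = -82782)
r - 1*(-2626196) = -82782 - 1*(-2626196) = -82782 + 2626196 = 2543414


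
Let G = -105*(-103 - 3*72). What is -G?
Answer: -33495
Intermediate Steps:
G = 33495 (G = -105*(-103 - 216) = -105*(-319) = 33495)
-G = -1*33495 = -33495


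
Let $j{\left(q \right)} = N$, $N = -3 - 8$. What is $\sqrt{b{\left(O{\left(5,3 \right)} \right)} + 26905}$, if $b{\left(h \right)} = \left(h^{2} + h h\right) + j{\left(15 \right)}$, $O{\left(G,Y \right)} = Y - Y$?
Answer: $\sqrt{26894} \approx 163.99$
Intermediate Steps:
$N = -11$ ($N = -3 - 8 = -11$)
$j{\left(q \right)} = -11$
$O{\left(G,Y \right)} = 0$
$b{\left(h \right)} = -11 + 2 h^{2}$ ($b{\left(h \right)} = \left(h^{2} + h h\right) - 11 = \left(h^{2} + h^{2}\right) - 11 = 2 h^{2} - 11 = -11 + 2 h^{2}$)
$\sqrt{b{\left(O{\left(5,3 \right)} \right)} + 26905} = \sqrt{\left(-11 + 2 \cdot 0^{2}\right) + 26905} = \sqrt{\left(-11 + 2 \cdot 0\right) + 26905} = \sqrt{\left(-11 + 0\right) + 26905} = \sqrt{-11 + 26905} = \sqrt{26894}$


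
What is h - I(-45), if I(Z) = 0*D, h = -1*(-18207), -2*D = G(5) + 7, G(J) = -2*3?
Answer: 18207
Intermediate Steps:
G(J) = -6
D = -½ (D = -(-6 + 7)/2 = -½*1 = -½ ≈ -0.50000)
h = 18207
I(Z) = 0 (I(Z) = 0*(-½) = 0)
h - I(-45) = 18207 - 1*0 = 18207 + 0 = 18207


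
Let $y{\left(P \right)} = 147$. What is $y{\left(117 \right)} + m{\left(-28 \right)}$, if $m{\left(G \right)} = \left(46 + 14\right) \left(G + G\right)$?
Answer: $-3213$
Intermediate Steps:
$m{\left(G \right)} = 120 G$ ($m{\left(G \right)} = 60 \cdot 2 G = 120 G$)
$y{\left(117 \right)} + m{\left(-28 \right)} = 147 + 120 \left(-28\right) = 147 - 3360 = -3213$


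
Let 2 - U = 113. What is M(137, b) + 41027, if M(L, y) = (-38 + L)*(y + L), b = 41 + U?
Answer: 47660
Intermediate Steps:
U = -111 (U = 2 - 1*113 = 2 - 113 = -111)
b = -70 (b = 41 - 111 = -70)
M(L, y) = (-38 + L)*(L + y)
M(137, b) + 41027 = (137² - 38*137 - 38*(-70) + 137*(-70)) + 41027 = (18769 - 5206 + 2660 - 9590) + 41027 = 6633 + 41027 = 47660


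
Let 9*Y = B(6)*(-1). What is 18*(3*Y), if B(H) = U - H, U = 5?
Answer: 6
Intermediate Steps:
B(H) = 5 - H
Y = 1/9 (Y = ((5 - 1*6)*(-1))/9 = ((5 - 6)*(-1))/9 = (-1*(-1))/9 = (1/9)*1 = 1/9 ≈ 0.11111)
18*(3*Y) = 18*(3*(1/9)) = 18*(1/3) = 6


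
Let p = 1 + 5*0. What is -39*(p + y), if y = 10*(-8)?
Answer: 3081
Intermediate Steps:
y = -80
p = 1 (p = 1 + 0 = 1)
-39*(p + y) = -39*(1 - 80) = -39*(-79) = 3081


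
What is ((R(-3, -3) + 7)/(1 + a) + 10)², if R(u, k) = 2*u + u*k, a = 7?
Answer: 2025/16 ≈ 126.56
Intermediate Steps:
R(u, k) = 2*u + k*u
((R(-3, -3) + 7)/(1 + a) + 10)² = ((-3*(2 - 3) + 7)/(1 + 7) + 10)² = ((-3*(-1) + 7)/8 + 10)² = ((3 + 7)*(⅛) + 10)² = (10*(⅛) + 10)² = (5/4 + 10)² = (45/4)² = 2025/16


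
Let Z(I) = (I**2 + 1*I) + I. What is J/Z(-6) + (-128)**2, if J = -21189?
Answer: 124009/8 ≈ 15501.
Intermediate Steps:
Z(I) = I**2 + 2*I (Z(I) = (I**2 + I) + I = (I + I**2) + I = I**2 + 2*I)
J/Z(-6) + (-128)**2 = -21189*(-1/(6*(2 - 6))) + (-128)**2 = -21189/((-6*(-4))) + 16384 = -21189/24 + 16384 = -21189*1/24 + 16384 = -7063/8 + 16384 = 124009/8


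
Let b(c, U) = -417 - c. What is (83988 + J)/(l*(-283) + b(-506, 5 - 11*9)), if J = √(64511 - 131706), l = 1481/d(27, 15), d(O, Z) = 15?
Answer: -314955/104447 - 15*I*√67195/417788 ≈ -3.0155 - 0.0093069*I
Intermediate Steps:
l = 1481/15 ≈ 98.733
J = I*√67195 (J = √(-67195) = I*√67195 ≈ 259.22*I)
(83988 + J)/(l*(-283) + b(-506, 5 - 11*9)) = (83988 + I*√67195)/((1481/15)*(-283) + (-417 - 1*(-506))) = (83988 + I*√67195)/(-419123/15 + (-417 + 506)) = (83988 + I*√67195)/(-419123/15 + 89) = (83988 + I*√67195)/(-417788/15) = (83988 + I*√67195)*(-15/417788) = -314955/104447 - 15*I*√67195/417788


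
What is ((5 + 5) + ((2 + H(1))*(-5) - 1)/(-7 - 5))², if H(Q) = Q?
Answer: 1156/9 ≈ 128.44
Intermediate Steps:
((5 + 5) + ((2 + H(1))*(-5) - 1)/(-7 - 5))² = ((5 + 5) + ((2 + 1)*(-5) - 1)/(-7 - 5))² = (10 + (3*(-5) - 1)/(-12))² = (10 + (-15 - 1)*(-1/12))² = (10 - 16*(-1/12))² = (10 + 4/3)² = (34/3)² = 1156/9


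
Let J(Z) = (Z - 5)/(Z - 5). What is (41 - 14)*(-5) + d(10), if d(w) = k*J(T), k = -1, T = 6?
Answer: -136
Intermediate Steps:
J(Z) = 1 (J(Z) = (-5 + Z)/(-5 + Z) = 1)
d(w) = -1 (d(w) = -1*1 = -1)
(41 - 14)*(-5) + d(10) = (41 - 14)*(-5) - 1 = 27*(-5) - 1 = -135 - 1 = -136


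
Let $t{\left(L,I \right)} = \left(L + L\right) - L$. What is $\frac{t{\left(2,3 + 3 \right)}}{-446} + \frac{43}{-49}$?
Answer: $- \frac{9638}{10927} \approx -0.88204$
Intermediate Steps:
$t{\left(L,I \right)} = L$ ($t{\left(L,I \right)} = 2 L - L = L$)
$\frac{t{\left(2,3 + 3 \right)}}{-446} + \frac{43}{-49} = \frac{2}{-446} + \frac{43}{-49} = 2 \left(- \frac{1}{446}\right) + 43 \left(- \frac{1}{49}\right) = - \frac{1}{223} - \frac{43}{49} = - \frac{9638}{10927}$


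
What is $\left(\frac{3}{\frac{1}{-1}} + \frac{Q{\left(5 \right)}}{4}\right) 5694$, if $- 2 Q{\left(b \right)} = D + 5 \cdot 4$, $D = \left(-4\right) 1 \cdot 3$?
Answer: $-22776$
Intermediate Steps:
$D = -12$ ($D = \left(-4\right) 3 = -12$)
$Q{\left(b \right)} = -4$ ($Q{\left(b \right)} = - \frac{-12 + 5 \cdot 4}{2} = - \frac{-12 + 20}{2} = \left(- \frac{1}{2}\right) 8 = -4$)
$\left(\frac{3}{\frac{1}{-1}} + \frac{Q{\left(5 \right)}}{4}\right) 5694 = \left(\frac{3}{\frac{1}{-1}} - \frac{4}{4}\right) 5694 = \left(\frac{3}{-1} - 1\right) 5694 = \left(3 \left(-1\right) - 1\right) 5694 = \left(-3 - 1\right) 5694 = \left(-4\right) 5694 = -22776$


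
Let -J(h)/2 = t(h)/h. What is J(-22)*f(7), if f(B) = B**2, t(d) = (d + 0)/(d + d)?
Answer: 49/22 ≈ 2.2273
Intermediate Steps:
t(d) = 1/2 (t(d) = d/((2*d)) = d*(1/(2*d)) = 1/2)
J(h) = -1/h
J(-22)*f(7) = -1/(-22)*7**2 = -1*(-1/22)*49 = (1/22)*49 = 49/22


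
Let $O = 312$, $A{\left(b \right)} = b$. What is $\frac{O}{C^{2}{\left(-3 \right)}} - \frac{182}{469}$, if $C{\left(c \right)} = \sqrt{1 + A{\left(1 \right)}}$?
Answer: $\frac{10426}{67} \approx 155.61$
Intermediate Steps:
$C{\left(c \right)} = \sqrt{2}$ ($C{\left(c \right)} = \sqrt{1 + 1} = \sqrt{2}$)
$\frac{O}{C^{2}{\left(-3 \right)}} - \frac{182}{469} = \frac{312}{\left(\sqrt{2}\right)^{2}} - \frac{182}{469} = \frac{312}{2} - \frac{26}{67} = 312 \cdot \frac{1}{2} - \frac{26}{67} = 156 - \frac{26}{67} = \frac{10426}{67}$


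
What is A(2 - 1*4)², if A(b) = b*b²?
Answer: 64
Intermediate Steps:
A(b) = b³
A(2 - 1*4)² = ((2 - 1*4)³)² = ((2 - 4)³)² = ((-2)³)² = (-8)² = 64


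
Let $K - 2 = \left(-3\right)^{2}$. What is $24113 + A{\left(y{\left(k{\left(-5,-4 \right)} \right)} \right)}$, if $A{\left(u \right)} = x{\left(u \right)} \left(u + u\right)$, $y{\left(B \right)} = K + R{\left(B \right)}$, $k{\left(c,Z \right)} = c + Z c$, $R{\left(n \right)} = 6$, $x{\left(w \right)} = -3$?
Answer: $24011$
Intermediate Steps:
$K = 11$ ($K = 2 + \left(-3\right)^{2} = 2 + 9 = 11$)
$y{\left(B \right)} = 17$ ($y{\left(B \right)} = 11 + 6 = 17$)
$A{\left(u \right)} = - 6 u$ ($A{\left(u \right)} = - 3 \left(u + u\right) = - 3 \cdot 2 u = - 6 u$)
$24113 + A{\left(y{\left(k{\left(-5,-4 \right)} \right)} \right)} = 24113 - 102 = 24011$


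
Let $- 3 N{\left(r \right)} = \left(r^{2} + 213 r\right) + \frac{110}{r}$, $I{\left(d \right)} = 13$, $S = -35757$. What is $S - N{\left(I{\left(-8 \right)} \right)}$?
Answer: $- \frac{452073}{13} \approx -34775.0$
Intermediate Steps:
$N{\left(r \right)} = - 71 r - \frac{110}{3 r} - \frac{r^{2}}{3}$ ($N{\left(r \right)} = - \frac{\left(r^{2} + 213 r\right) + \frac{110}{r}}{3} = - \frac{r^{2} + \frac{110}{r} + 213 r}{3} = - 71 r - \frac{110}{3 r} - \frac{r^{2}}{3}$)
$S - N{\left(I{\left(-8 \right)} \right)} = -35757 - \frac{-110 + 13^{2} \left(-213 - 13\right)}{3 \cdot 13} = -35757 - \frac{1}{3} \cdot \frac{1}{13} \left(-110 + 169 \left(-213 - 13\right)\right) = -35757 - \frac{1}{3} \cdot \frac{1}{13} \left(-110 + 169 \left(-226\right)\right) = -35757 - \frac{1}{3} \cdot \frac{1}{13} \left(-110 - 38194\right) = -35757 - \frac{1}{3} \cdot \frac{1}{13} \left(-38304\right) = -35757 - - \frac{12768}{13} = -35757 + \frac{12768}{13} = - \frac{452073}{13}$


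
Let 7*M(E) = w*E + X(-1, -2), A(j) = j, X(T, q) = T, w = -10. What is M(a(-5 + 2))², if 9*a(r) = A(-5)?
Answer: 1681/3969 ≈ 0.42353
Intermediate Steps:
a(r) = -5/9 (a(r) = (⅑)*(-5) = -5/9)
M(E) = -⅐ - 10*E/7 (M(E) = (-10*E - 1)/7 = (-1 - 10*E)/7 = -⅐ - 10*E/7)
M(a(-5 + 2))² = (-⅐ - 10/7*(-5/9))² = (-⅐ + 50/63)² = (41/63)² = 1681/3969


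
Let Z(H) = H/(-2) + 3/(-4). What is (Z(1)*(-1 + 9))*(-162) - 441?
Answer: 1179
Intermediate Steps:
Z(H) = -3/4 - H/2 (Z(H) = H*(-1/2) + 3*(-1/4) = -H/2 - 3/4 = -3/4 - H/2)
(Z(1)*(-1 + 9))*(-162) - 441 = ((-3/4 - 1/2*1)*(-1 + 9))*(-162) - 441 = ((-3/4 - 1/2)*8)*(-162) - 441 = -5/4*8*(-162) - 441 = -10*(-162) - 441 = 1620 - 441 = 1179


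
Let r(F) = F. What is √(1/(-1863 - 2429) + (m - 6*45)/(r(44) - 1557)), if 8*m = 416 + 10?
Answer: √5217383098/190994 ≈ 0.37819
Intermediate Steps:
m = 213/4 (m = (416 + 10)/8 = (⅛)*426 = 213/4 ≈ 53.250)
√(1/(-1863 - 2429) + (m - 6*45)/(r(44) - 1557)) = √(1/(-1863 - 2429) + (213/4 - 6*45)/(44 - 1557)) = √(1/(-4292) + (213/4 - 270)/(-1513)) = √(-1/4292 - 867/4*(-1/1513)) = √(-1/4292 + 51/356) = √(27317/190994) = √5217383098/190994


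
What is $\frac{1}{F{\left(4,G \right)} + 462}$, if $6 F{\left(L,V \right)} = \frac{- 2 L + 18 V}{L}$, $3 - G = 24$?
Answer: $\frac{12}{5351} \approx 0.0022426$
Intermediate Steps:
$G = -21$ ($G = 3 - 24 = -21$)
$F{\left(L,V \right)} = \frac{- 2 L + 18 V}{6 L}$ ($F{\left(L,V \right)} = \frac{\left(- 2 L + 18 V\right) \frac{1}{L}}{6} = \frac{\frac{1}{L} \left(- 2 L + 18 V\right)}{6} = \frac{- 2 L + 18 V}{6 L}$)
$\frac{1}{F{\left(4,G \right)} + 462} = \frac{1}{\frac{\left(-1\right) 4 + 9 \left(-21\right)}{3 \cdot 4} + 462} = \frac{1}{\frac{1}{3} \cdot \frac{1}{4} \left(-4 - 189\right) + 462} = \frac{1}{\frac{1}{3} \cdot \frac{1}{4} \left(-193\right) + 462} = \frac{1}{- \frac{193}{12} + 462} = \frac{1}{\frac{5351}{12}} = \frac{12}{5351}$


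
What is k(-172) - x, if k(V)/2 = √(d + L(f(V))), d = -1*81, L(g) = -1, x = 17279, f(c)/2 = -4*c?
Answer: -17279 + 2*I*√82 ≈ -17279.0 + 18.111*I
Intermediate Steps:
f(c) = -8*c (f(c) = 2*(-4*c) = -8*c)
d = -81
k(V) = 2*I*√82 (k(V) = 2*√(-81 - 1) = 2*√(-82) = 2*(I*√82) = 2*I*√82)
k(-172) - x = 2*I*√82 - 1*17279 = 2*I*√82 - 17279 = -17279 + 2*I*√82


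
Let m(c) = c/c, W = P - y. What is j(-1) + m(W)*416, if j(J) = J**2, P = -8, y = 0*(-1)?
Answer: 417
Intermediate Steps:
y = 0
W = -8 (W = -8 - 1*0 = -8 + 0 = -8)
m(c) = 1
j(-1) + m(W)*416 = (-1)**2 + 1*416 = 1 + 416 = 417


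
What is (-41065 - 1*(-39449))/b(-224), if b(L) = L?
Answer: 101/14 ≈ 7.2143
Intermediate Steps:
(-41065 - 1*(-39449))/b(-224) = (-41065 - 1*(-39449))/(-224) = (-41065 + 39449)*(-1/224) = -1616*(-1/224) = 101/14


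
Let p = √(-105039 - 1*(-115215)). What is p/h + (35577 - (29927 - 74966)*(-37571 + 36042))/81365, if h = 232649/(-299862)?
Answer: -68829054/81365 - 2398896*√159/232649 ≈ -975.95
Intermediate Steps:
p = 8*√159 (p = √(-105039 + 115215) = √10176 = 8*√159 ≈ 100.88)
h = -232649/299862 (h = 232649*(-1/299862) = -232649/299862 ≈ -0.77585)
p/h + (35577 - (29927 - 74966)*(-37571 + 36042))/81365 = (8*√159)/(-232649/299862) + (35577 - (29927 - 74966)*(-37571 + 36042))/81365 = (8*√159)*(-299862/232649) + (35577 - (-45039)*(-1529))*(1/81365) = -2398896*√159/232649 + (35577 - 1*68864631)*(1/81365) = -2398896*√159/232649 + (35577 - 68864631)*(1/81365) = -2398896*√159/232649 - 68829054*1/81365 = -2398896*√159/232649 - 68829054/81365 = -68829054/81365 - 2398896*√159/232649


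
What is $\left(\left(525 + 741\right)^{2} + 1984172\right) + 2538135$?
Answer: $6125063$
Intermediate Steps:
$\left(\left(525 + 741\right)^{2} + 1984172\right) + 2538135 = \left(1266^{2} + 1984172\right) + 2538135 = \left(1602756 + 1984172\right) + 2538135 = 3586928 + 2538135 = 6125063$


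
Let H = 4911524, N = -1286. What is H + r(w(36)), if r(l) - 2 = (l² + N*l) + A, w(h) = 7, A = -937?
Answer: 4901636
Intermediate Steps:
r(l) = -935 + l² - 1286*l (r(l) = 2 + ((l² - 1286*l) - 937) = 2 + (-937 + l² - 1286*l) = -935 + l² - 1286*l)
H + r(w(36)) = 4911524 + (-935 + 7² - 1286*7) = 4911524 + (-935 + 49 - 9002) = 4911524 - 9888 = 4901636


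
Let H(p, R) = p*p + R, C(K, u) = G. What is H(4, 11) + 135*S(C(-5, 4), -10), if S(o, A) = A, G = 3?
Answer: -1323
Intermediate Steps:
C(K, u) = 3
H(p, R) = R + p² (H(p, R) = p² + R = R + p²)
H(4, 11) + 135*S(C(-5, 4), -10) = (11 + 4²) + 135*(-10) = (11 + 16) - 1350 = 27 - 1350 = -1323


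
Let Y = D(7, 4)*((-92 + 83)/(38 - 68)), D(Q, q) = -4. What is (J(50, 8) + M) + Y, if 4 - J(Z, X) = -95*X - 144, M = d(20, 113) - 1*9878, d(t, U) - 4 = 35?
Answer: -44661/5 ≈ -8932.2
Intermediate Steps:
d(t, U) = 39 (d(t, U) = 4 + 35 = 39)
M = -9839 (M = 39 - 1*9878 = 39 - 9878 = -9839)
J(Z, X) = 148 + 95*X (J(Z, X) = 4 - (-95*X - 144) = 4 - (-144 - 95*X) = 4 + (144 + 95*X) = 148 + 95*X)
Y = -6/5 (Y = -4*(-92 + 83)/(38 - 68) = -(-36)/(-30) = -(-36)*(-1)/30 = -4*3/10 = -6/5 ≈ -1.2000)
(J(50, 8) + M) + Y = ((148 + 95*8) - 9839) - 6/5 = ((148 + 760) - 9839) - 6/5 = (908 - 9839) - 6/5 = -8931 - 6/5 = -44661/5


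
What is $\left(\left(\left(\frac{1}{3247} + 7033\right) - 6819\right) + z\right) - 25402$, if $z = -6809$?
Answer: $- \frac{103894258}{3247} \approx -31997.0$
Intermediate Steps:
$\left(\left(\left(\frac{1}{3247} + 7033\right) - 6819\right) + z\right) - 25402 = \left(\left(\left(\frac{1}{3247} + 7033\right) - 6819\right) - 6809\right) - 25402 = \left(\left(\frac{22836152}{3247} - 6819\right) - 6809\right) - 25402 = \left(\frac{694859}{3247} - 6809\right) - 25402 = - \frac{21413964}{3247} - 25402 = - \frac{103894258}{3247}$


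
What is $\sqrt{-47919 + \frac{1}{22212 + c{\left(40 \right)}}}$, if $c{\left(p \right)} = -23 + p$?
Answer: $\frac{5 i \sqrt{947125629682}}{22229} \approx 218.9 i$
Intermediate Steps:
$\sqrt{-47919 + \frac{1}{22212 + c{\left(40 \right)}}} = \sqrt{-47919 + \frac{1}{22212 + \left(-23 + 40\right)}} = \sqrt{-47919 + \frac{1}{22212 + 17}} = \sqrt{-47919 + \frac{1}{22229}} = \sqrt{- \frac{1065191450}{22229}} = \frac{5 i \sqrt{947125629682}}{22229}$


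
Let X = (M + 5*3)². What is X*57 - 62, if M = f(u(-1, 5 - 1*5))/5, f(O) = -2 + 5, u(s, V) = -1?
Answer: 345238/25 ≈ 13810.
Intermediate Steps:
f(O) = 3
M = ⅗ (M = 3/5 = 3*(⅕) = ⅗ ≈ 0.60000)
X = 6084/25 (X = (⅗ + 5*3)² = (⅗ + 15)² = (78/5)² = 6084/25 ≈ 243.36)
X*57 - 62 = (6084/25)*57 - 62 = 346788/25 - 62 = 345238/25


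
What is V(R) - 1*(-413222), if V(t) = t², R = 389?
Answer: 564543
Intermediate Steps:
V(R) - 1*(-413222) = 389² - 1*(-413222) = 151321 + 413222 = 564543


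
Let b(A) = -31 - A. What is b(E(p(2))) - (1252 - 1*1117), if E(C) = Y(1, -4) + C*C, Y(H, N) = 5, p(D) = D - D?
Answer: -171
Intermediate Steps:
p(D) = 0
E(C) = 5 + C² (E(C) = 5 + C*C = 5 + C²)
b(E(p(2))) - (1252 - 1*1117) = (-31 - (5 + 0²)) - (1252 - 1*1117) = (-31 - (5 + 0)) - (1252 - 1117) = (-31 - 1*5) - 1*135 = (-31 - 5) - 135 = -36 - 135 = -171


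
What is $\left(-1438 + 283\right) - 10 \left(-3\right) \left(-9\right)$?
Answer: $-1425$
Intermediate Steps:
$\left(-1438 + 283\right) - 10 \left(-3\right) \left(-9\right) = -1155 - \left(-30\right) \left(-9\right) = -1155 - 270 = -1425$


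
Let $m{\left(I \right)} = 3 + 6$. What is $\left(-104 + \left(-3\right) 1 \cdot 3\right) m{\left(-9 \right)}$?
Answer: $-1017$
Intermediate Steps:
$m{\left(I \right)} = 9$
$\left(-104 + \left(-3\right) 1 \cdot 3\right) m{\left(-9 \right)} = \left(-104 + \left(-3\right) 1 \cdot 3\right) 9 = \left(-104 - 9\right) 9 = \left(-113\right) 9 = -1017$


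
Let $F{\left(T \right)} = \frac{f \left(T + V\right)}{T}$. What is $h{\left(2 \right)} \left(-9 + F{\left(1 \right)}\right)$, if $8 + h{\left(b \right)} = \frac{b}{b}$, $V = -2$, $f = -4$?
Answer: $35$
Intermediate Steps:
$h{\left(b \right)} = -7$ ($h{\left(b \right)} = -8 + \frac{b}{b} = -8 + 1 = -7$)
$F{\left(T \right)} = \frac{8 - 4 T}{T}$ ($F{\left(T \right)} = \frac{\left(-4\right) \left(T - 2\right)}{T} = \frac{\left(-4\right) \left(-2 + T\right)}{T} = \frac{8 - 4 T}{T}$)
$h{\left(2 \right)} \left(-9 + F{\left(1 \right)}\right) = - 7 \left(-9 - \left(4 - \frac{8}{1}\right)\right) = - 7 \left(-9 + \left(-4 + 8 \cdot 1\right)\right) = - 7 \left(-9 + \left(-4 + 8\right)\right) = - 7 \left(-9 + 4\right) = \left(-7\right) \left(-5\right) = 35$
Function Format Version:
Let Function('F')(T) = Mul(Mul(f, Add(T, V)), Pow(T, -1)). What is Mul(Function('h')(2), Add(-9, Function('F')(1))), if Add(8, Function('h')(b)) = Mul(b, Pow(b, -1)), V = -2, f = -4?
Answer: 35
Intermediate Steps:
Function('h')(b) = -7 (Function('h')(b) = Add(-8, Mul(b, Pow(b, -1))) = Add(-8, 1) = -7)
Function('F')(T) = Mul(Pow(T, -1), Add(8, Mul(-4, T))) (Function('F')(T) = Mul(Mul(-4, Add(T, -2)), Pow(T, -1)) = Mul(Mul(-4, Add(-2, T)), Pow(T, -1)) = Mul(Add(8, Mul(-4, T)), Pow(T, -1)) = Mul(Pow(T, -1), Add(8, Mul(-4, T))))
Mul(Function('h')(2), Add(-9, Function('F')(1))) = Mul(-7, Add(-9, Add(-4, Mul(8, Pow(1, -1))))) = Mul(-7, Add(-9, Add(-4, Mul(8, 1)))) = Mul(-7, Add(-9, Add(-4, 8))) = Mul(-7, Add(-9, 4)) = Mul(-7, -5) = 35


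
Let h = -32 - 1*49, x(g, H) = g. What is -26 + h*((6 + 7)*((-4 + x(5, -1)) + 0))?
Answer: -1079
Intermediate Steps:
h = -81 (h = -32 - 49 = -81)
-26 + h*((6 + 7)*((-4 + x(5, -1)) + 0)) = -26 - 81*(6 + 7)*((-4 + 5) + 0) = -26 - 1053*(1 + 0) = -26 - 1053 = -1079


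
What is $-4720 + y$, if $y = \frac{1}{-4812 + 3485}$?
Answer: $- \frac{6263441}{1327} \approx -4720.0$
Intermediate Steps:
$y = - \frac{1}{1327}$ ($y = \frac{1}{-1327} = - \frac{1}{1327} \approx -0.00075358$)
$-4720 + y = -4720 - \frac{1}{1327} = - \frac{6263441}{1327}$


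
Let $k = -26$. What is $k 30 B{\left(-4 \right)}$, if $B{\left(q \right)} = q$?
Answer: $3120$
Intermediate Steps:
$k 30 B{\left(-4 \right)} = \left(-26\right) 30 \left(-4\right) = \left(-780\right) \left(-4\right) = 3120$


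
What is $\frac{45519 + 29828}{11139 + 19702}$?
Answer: $\frac{75347}{30841} \approx 2.4431$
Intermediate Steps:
$\frac{45519 + 29828}{11139 + 19702} = \frac{75347}{30841}$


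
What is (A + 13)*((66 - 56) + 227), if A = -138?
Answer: -29625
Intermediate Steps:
(A + 13)*((66 - 56) + 227) = (-138 + 13)*((66 - 56) + 227) = -125*(10 + 227) = -125*237 = -29625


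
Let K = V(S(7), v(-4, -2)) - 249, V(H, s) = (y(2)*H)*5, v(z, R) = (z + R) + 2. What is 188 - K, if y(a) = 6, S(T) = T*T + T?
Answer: -1243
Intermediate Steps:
S(T) = T + T² (S(T) = T² + T = T + T²)
v(z, R) = 2 + R + z (v(z, R) = (R + z) + 2 = 2 + R + z)
V(H, s) = 30*H (V(H, s) = (6*H)*5 = 30*H)
K = 1431 (K = 30*(7*(1 + 7)) - 249 = 30*(7*8) - 249 = 30*56 - 249 = 1680 - 249 = 1431)
188 - K = 188 - 1*1431 = 188 - 1431 = -1243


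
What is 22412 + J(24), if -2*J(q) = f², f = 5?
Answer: 44799/2 ≈ 22400.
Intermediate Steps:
J(q) = -25/2 (J(q) = -½*5² = -½*25 = -25/2)
22412 + J(24) = 22412 - 25/2 = 44799/2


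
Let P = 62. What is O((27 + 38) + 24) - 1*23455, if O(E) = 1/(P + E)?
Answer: -3541704/151 ≈ -23455.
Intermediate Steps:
O(E) = 1/(62 + E)
O((27 + 38) + 24) - 1*23455 = 1/(62 + ((27 + 38) + 24)) - 1*23455 = 1/(62 + (65 + 24)) - 23455 = 1/(62 + 89) - 23455 = 1/151 - 23455 = -3541704/151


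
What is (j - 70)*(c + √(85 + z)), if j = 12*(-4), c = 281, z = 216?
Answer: -33158 - 118*√301 ≈ -35205.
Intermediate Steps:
j = -48
(j - 70)*(c + √(85 + z)) = (-48 - 70)*(281 + √(85 + 216)) = -118*(281 + √301) = -33158 - 118*√301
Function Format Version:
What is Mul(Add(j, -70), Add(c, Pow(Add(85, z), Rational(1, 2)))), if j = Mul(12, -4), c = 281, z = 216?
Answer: Add(-33158, Mul(-118, Pow(301, Rational(1, 2)))) ≈ -35205.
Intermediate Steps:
j = -48
Mul(Add(j, -70), Add(c, Pow(Add(85, z), Rational(1, 2)))) = Mul(Add(-48, -70), Add(281, Pow(Add(85, 216), Rational(1, 2)))) = Mul(-118, Add(281, Pow(301, Rational(1, 2)))) = Add(-33158, Mul(-118, Pow(301, Rational(1, 2))))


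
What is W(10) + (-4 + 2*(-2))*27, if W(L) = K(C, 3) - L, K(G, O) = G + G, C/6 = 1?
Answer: -214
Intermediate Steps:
C = 6 (C = 6*1 = 6)
K(G, O) = 2*G
W(L) = 12 - L (W(L) = 2*6 - L = 12 - L)
W(10) + (-4 + 2*(-2))*27 = (12 - 1*10) + (-4 + 2*(-2))*27 = (12 - 10) + (-4 - 4)*27 = 2 - 8*27 = 2 - 216 = -214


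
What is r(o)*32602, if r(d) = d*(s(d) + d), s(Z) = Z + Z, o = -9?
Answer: 7922286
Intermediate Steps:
s(Z) = 2*Z
r(d) = 3*d**2 (r(d) = d*(2*d + d) = d*(3*d) = 3*d**2)
r(o)*32602 = (3*(-9)**2)*32602 = (3*81)*32602 = 243*32602 = 7922286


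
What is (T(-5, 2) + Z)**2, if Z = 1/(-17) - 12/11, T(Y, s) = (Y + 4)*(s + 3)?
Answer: 1322500/34969 ≈ 37.819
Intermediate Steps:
T(Y, s) = (3 + s)*(4 + Y) (T(Y, s) = (4 + Y)*(3 + s) = (3 + s)*(4 + Y))
Z = -215/187 (Z = 1*(-1/17) - 12*1/11 = -1/17 - 12/11 = -215/187 ≈ -1.1497)
(T(-5, 2) + Z)**2 = ((12 + 3*(-5) + 4*2 - 5*2) - 215/187)**2 = ((12 - 15 + 8 - 10) - 215/187)**2 = (-5 - 215/187)**2 = (-1150/187)**2 = 1322500/34969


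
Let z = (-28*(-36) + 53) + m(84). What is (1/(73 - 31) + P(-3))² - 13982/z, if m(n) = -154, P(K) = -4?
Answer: 631075/1599948 ≈ 0.39443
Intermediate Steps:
z = 907 (z = (-28*(-36) + 53) - 154 = (1008 + 53) - 154 = 1061 - 154 = 907)
(1/(73 - 31) + P(-3))² - 13982/z = (1/(73 - 31) - 4)² - 13982/907 = (1/42 - 4)² - 13982/907 = (1/42 - 4)² - 1*13982/907 = (-167/42)² - 13982/907 = 27889/1764 - 13982/907 = 631075/1599948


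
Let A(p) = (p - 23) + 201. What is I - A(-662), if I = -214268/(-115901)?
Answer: 56310352/115901 ≈ 485.85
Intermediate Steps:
I = 214268/115901 (I = -214268*(-1/115901) = 214268/115901 ≈ 1.8487)
A(p) = 178 + p (A(p) = (-23 + p) + 201 = 178 + p)
I - A(-662) = 214268/115901 - (178 - 662) = 214268/115901 - 1*(-484) = 214268/115901 + 484 = 56310352/115901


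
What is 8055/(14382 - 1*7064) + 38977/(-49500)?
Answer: 56744407/181120500 ≈ 0.31330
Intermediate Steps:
8055/(14382 - 1*7064) + 38977/(-49500) = 8055/(14382 - 7064) + 38977*(-1/49500) = 8055/7318 - 38977/49500 = 56744407/181120500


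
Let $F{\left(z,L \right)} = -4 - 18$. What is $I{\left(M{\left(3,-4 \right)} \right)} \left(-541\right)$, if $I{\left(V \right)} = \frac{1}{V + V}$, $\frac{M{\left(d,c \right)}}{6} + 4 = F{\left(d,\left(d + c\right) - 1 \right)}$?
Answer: $\frac{541}{312} \approx 1.734$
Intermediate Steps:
$F{\left(z,L \right)} = -22$ ($F{\left(z,L \right)} = -4 - 18 = -22$)
$M{\left(d,c \right)} = -156$ ($M{\left(d,c \right)} = -24 + 6 \left(-22\right) = -24 - 132 = -156$)
$I{\left(V \right)} = \frac{1}{2 V}$
$I{\left(M{\left(3,-4 \right)} \right)} \left(-541\right) = \frac{1}{2 \left(-156\right)} \left(-541\right) = \frac{1}{2} \left(- \frac{1}{156}\right) \left(-541\right) = \left(- \frac{1}{312}\right) \left(-541\right) = \frac{541}{312}$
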